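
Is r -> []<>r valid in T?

Tableau for the negation ~(r -> []<>r):
1. ~(r -> []<>r), 0
2. r, 0   [~->-rule on 1]
3. ~[]<>r, 0   [~->-rule on 1]
4. ~<>r, 1   [~[]-rule on 3: fresh world 1, 0R1]
5. ~r, 1   [~<>-rule on 4 via 1R1]
Accessibility: 0R0, 0R1, 1R1
The negation has an open branch (countermodel exists).

Invalid (countermodel exists)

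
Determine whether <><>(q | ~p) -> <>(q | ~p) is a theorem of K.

No, not valid

Tableau for the negation ~(<><>(q | ~p) -> <>(q | ~p)):
1. ~(<><>(q | ~p) -> <>(q | ~p)), w0
2. <><>(q | ~p), w0
3. ~<>(q | ~p), w0
4. <>(q | ~p), w1
5. ~(q | ~p), w1
6. ~q, w1
7. p, w1
8. q | ~p, w2
9. ~p, w2
Accessibility: w0Rw1, w1Rw2
The negation has an open branch (countermodel exists).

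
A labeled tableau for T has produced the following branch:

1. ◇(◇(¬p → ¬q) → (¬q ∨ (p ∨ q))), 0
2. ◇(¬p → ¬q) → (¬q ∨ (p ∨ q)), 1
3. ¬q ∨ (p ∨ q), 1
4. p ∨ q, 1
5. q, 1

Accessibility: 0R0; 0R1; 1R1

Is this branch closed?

No atom appears with both signs at the same world.

No, open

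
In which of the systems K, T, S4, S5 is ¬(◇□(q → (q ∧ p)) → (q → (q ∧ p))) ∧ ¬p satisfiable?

K, T, S4

S5-tableau for the formula:
1. ¬(◇□(q → (q ∧ p)) → (q → (q ∧ p))) ∧ ¬p, w0
2. ¬(◇□(q → (q ∧ p)) → (q → (q ∧ p))), w0   [∧-rule on 1]
3. ¬p, w0   [∧-rule on 1]
4. ◇□(q → (q ∧ p)), w0   [¬→-rule on 2]
5. ¬(q → (q ∧ p)), w0   [¬→-rule on 2]
6. q, w0   [¬→-rule on 5]
7. ¬(q ∧ p), w0   [¬→-rule on 5]
8. □(q → (q ∧ p)), w1   [◇-rule on 4: fresh world w1, w0Rw1]
9. q → (q ∧ p), w0   [□-rule on 8 via w1Rw0]
10. q → (q ∧ p), w1   [□-rule on 8 via w1Rw1]
11. q ∧ p, w0   [→-rule on 9 (branches; this branch)]
12. p, w0   [∧-rule on 11]
Accessibility: w0Rw0, w0Rw1, w1Rw0, w1Rw1
Branch closes: p and ¬p both at w0.
Every branch closes (one shown): unsatisfiable in S5.
S4-tableau for the formula:
1. ¬(◇□(q → (q ∧ p)) → (q → (q ∧ p))) ∧ ¬p, w0
2. ¬(◇□(q → (q ∧ p)) → (q → (q ∧ p))), w0   [∧-rule on 1]
3. ¬p, w0   [∧-rule on 1]
4. ◇□(q → (q ∧ p)), w0   [¬→-rule on 2]
5. ¬(q → (q ∧ p)), w0   [¬→-rule on 2]
6. q, w0   [¬→-rule on 5]
7. ¬(q ∧ p), w0   [¬→-rule on 5]
8. □(q → (q ∧ p)), w1   [◇-rule on 4: fresh world w1, w0Rw1]
9. q → (q ∧ p), w1   [□-rule on 8 via w1Rw1]
10. q ∧ p, w1   [→-rule on 9 (branches; this branch)]
11. q, w1   [∧-rule on 10]
12. p, w1   [∧-rule on 10]
Accessibility: w0Rw0, w0Rw1, w1Rw1
Complete open branch: satisfiable in S4, hence also in K, T (this S4-model is also a K-model and a T-model).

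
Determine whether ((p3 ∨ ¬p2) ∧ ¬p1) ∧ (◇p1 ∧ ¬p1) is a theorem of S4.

No, not valid

Tableau for the negation ¬(((p3 ∨ ¬p2) ∧ ¬p1) ∧ (◇p1 ∧ ¬p1)):
1. ¬(((p3 ∨ ¬p2) ∧ ¬p1) ∧ (◇p1 ∧ ¬p1)), w0
2. ¬(◇p1 ∧ ¬p1), w0
3. p1, w0
Accessibility: w0Rw0
The negation has an open branch (countermodel exists).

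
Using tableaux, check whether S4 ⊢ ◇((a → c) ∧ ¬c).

Tableau for the negation ¬◇((a → c) ∧ ¬c):
1. ¬◇((a → c) ∧ ¬c), u
2. ¬((a → c) ∧ ¬c), u
3. c, u
Accessibility: uRu
The negation has an open branch (countermodel exists).

Invalid (countermodel exists)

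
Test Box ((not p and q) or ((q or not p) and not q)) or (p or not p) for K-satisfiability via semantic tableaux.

Satisfiable

1. Box ((not p and q) or ((q or not p) and not q)) or (p or not p), 0
2. p or not p, 0
3. not p, 0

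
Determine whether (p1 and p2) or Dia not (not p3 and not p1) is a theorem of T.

No, not valid

Tableau for the negation not ((p1 and p2) or Dia not (not p3 and not p1)):
1. not ((p1 and p2) or Dia not (not p3 and not p1)), w0
2. not (p1 and p2), w0
3. not Dia not (not p3 and not p1), w0
4. not p3 and not p1, w0
5. not p3, w0
6. not p1, w0
7. not p2, w0
Accessibility: w0Rw0
The negation has an open branch (countermodel exists).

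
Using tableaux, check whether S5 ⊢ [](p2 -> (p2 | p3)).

Tableau for the negation ~[](p2 -> (p2 | p3)):
1. ~[](p2 -> (p2 | p3)), w0
2. ~(p2 -> (p2 | p3)), w1
3. p2, w1
4. ~(p2 | p3), w1
5. ~p2, w1
6. ~p3, w1
Accessibility: w0Rw0, w0Rw1, w1Rw0, w1Rw1
Branch closes: p2 and ~p2 both at w1.
All branches of the negation close; one closing branch shown above.

Valid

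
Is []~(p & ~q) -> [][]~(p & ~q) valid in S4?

Tableau for the negation ~([]~(p & ~q) -> [][]~(p & ~q)):
1. ~([]~(p & ~q) -> [][]~(p & ~q)), 0
2. []~(p & ~q), 0
3. ~[][]~(p & ~q), 0
4. ~(p & ~q), 0
5. q, 0
6. ~[]~(p & ~q), 1
7. ~(p & ~q), 1
8. q, 1
9. p & ~q, 2
10. p, 2
11. ~q, 2
12. ~(p & ~q), 2
13. q, 2
Accessibility: 0R0, 0R1, 0R2, 1R1, 1R2, 2R2
Branch closes: q and ~q both at 2.
Every branch of the negation's tableau closes; the branch above is one of them.

Yes, valid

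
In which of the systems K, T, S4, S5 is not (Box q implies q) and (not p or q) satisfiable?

T-tableau for the formula:
1. not (Box q implies q) and (not p or q), 0
2. not (Box q implies q), 0
3. not p or q, 0
4. Box q, 0
5. not q, 0
6. q, 0
Accessibility: 0R0
Branch closes: q and not q both at 0.
Every branch closes (one shown): unsatisfiable in T, hence also in S4, S5 (every S4/S5-frame is a T-frame).
K-tableau for the formula:
1. not (Box q implies q) and (not p or q), 0
2. not (Box q implies q), 0
3. not p or q, 0
4. Box q, 0
5. not q, 0
6. not p, 0
Complete open branch: satisfiable in K.

K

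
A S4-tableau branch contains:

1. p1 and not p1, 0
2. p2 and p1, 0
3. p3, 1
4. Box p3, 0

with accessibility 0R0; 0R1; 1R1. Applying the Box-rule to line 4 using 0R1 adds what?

p3, 1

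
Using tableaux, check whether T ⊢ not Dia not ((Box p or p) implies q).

Tableau for the negation Dia not ((Box p or p) implies q):
1. Dia not ((Box p or p) implies q), w0
2. not ((Box p or p) implies q), w1
3. Box p or p, w1
4. not q, w1
5. p, w1
Accessibility: w0Rw0, w0Rw1, w1Rw1
The negation has an open branch (countermodel exists).

No, not valid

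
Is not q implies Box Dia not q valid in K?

No, not valid

Tableau for the negation not (not q implies Box Dia not q):
1. not (not q implies Box Dia not q), 0
2. not q, 0
3. not Box Dia not q, 0
4. not Dia not q, 1
Accessibility: 0R1
The negation has an open branch (countermodel exists).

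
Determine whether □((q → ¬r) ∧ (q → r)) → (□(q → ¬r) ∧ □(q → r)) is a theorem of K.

Tableau for the negation ¬(□((q → ¬r) ∧ (q → r)) → (□(q → ¬r) ∧ □(q → r))):
1. ¬(□((q → ¬r) ∧ (q → r)) → (□(q → ¬r) ∧ □(q → r))), u
2. □((q → ¬r) ∧ (q → r)), u
3. ¬(□(q → ¬r) ∧ □(q → r)), u
4. ¬□(q → r), u
5. ¬(q → r), v
6. q, v
7. ¬r, v
8. (q → ¬r) ∧ (q → r), v
9. q → ¬r, v
10. q → r, v
11. r, v
Accessibility: uRv
Branch closes: r and ¬r both at v.
All branches of the negation close; one closing branch shown above.

Yes, valid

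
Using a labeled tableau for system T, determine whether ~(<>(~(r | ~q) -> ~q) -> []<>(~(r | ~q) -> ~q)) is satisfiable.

1. ~(<>(~(r | ~q) -> ~q) -> []<>(~(r | ~q) -> ~q)), 0
2. <>(~(r | ~q) -> ~q), 0   [~->-rule on 1]
3. ~[]<>(~(r | ~q) -> ~q), 0   [~->-rule on 1]
4. ~(r | ~q) -> ~q, 1   [<>-rule on 2: fresh world 1, 0R1]
5. ~q, 1   [->-rule on 4 (branches; this branch)]
6. ~<>(~(r | ~q) -> ~q), 2   [~[]-rule on 3: fresh world 2, 0R2]
7. ~(~(r | ~q) -> ~q), 2   [~<>-rule on 6 via 2R2]
8. ~(r | ~q), 2   [~->-rule on 7]
9. q, 2   [~->-rule on 7]
10. ~r, 2   [~|-rule on 8]
Accessibility: 0R0, 0R1, 0R2, 1R1, 2R2

Satisfiable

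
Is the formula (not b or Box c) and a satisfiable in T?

1. (not b or Box c) and a, w0
2. not b or Box c, w0
3. a, w0
4. Box c, w0
5. c, w0
Accessibility: w0Rw0

Satisfiable (open branch found)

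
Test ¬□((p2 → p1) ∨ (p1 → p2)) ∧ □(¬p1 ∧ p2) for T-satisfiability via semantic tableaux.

1. ¬□((p2 → p1) ∨ (p1 → p2)) ∧ □(¬p1 ∧ p2), 0
2. ¬□((p2 → p1) ∨ (p1 → p2)), 0
3. □(¬p1 ∧ p2), 0
4. ¬p1 ∧ p2, 0
5. ¬p1, 0
6. p2, 0
7. ¬((p2 → p1) ∨ (p1 → p2)), 1
8. ¬(p2 → p1), 1
9. ¬(p1 → p2), 1
10. p2, 1
11. ¬p1, 1
12. p1, 1
13. ¬p2, 1
Accessibility: 0R0, 0R1, 1R1
Branch closes: p1 and ¬p1 both at 1.
Every branch closes; the branch above is one of them.

Unsatisfiable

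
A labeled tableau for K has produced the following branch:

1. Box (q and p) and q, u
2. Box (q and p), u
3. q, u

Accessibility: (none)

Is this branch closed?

Open

No atom appears with both signs at the same world.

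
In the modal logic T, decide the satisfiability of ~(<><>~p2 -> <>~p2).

1. ~(<><>~p2 -> <>~p2), u
2. <><>~p2, u
3. ~<>~p2, u
4. p2, u
5. <>~p2, v
6. p2, v
7. ~p2, w
Accessibility: uRu, uRv, vRv, vRw, wRw

Yes, satisfiable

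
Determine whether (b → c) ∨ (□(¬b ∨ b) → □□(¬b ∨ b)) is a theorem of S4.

Valid in S4

Tableau for the negation ¬((b → c) ∨ (□(¬b ∨ b) → □□(¬b ∨ b))):
1. ¬((b → c) ∨ (□(¬b ∨ b) → □□(¬b ∨ b))), w0
2. ¬(b → c), w0   [¬∨-rule on 1]
3. ¬(□(¬b ∨ b) → □□(¬b ∨ b)), w0   [¬∨-rule on 1]
4. b, w0   [¬→-rule on 2]
5. ¬c, w0   [¬→-rule on 2]
6. □(¬b ∨ b), w0   [¬→-rule on 3]
7. ¬□□(¬b ∨ b), w0   [¬→-rule on 3]
8. ¬b ∨ b, w0   [□-rule on 6 via w0Rw0]
9. ¬□(¬b ∨ b), w1   [¬□-rule on 7: fresh world w1, w0Rw1]
10. ¬b ∨ b, w1   [□-rule on 6 via w0Rw1]
11. b, w1   [∨-rule on 10 (branches; this branch)]
12. ¬(¬b ∨ b), w2   [¬□-rule on 9: fresh world w2, w1Rw2]
13. b, w2   [¬∨-rule on 12]
14. ¬b, w2   [¬∨-rule on 12]
Accessibility: w0Rw0, w0Rw1, w0Rw2, w1Rw1, w1Rw2, w2Rw2
Branch closes: b and ¬b both at w2.
All branches of the negation close; one closing branch shown above.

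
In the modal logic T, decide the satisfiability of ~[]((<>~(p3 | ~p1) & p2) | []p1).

Satisfiable (open branch found)

1. ~[]((<>~(p3 | ~p1) & p2) | []p1), w0
2. ~((<>~(p3 | ~p1) & p2) | []p1), w1
3. ~(<>~(p3 | ~p1) & p2), w1
4. ~[]p1, w1
5. ~p2, w1
6. ~p1, w2
Accessibility: w0Rw0, w0Rw1, w1Rw1, w1Rw2, w2Rw2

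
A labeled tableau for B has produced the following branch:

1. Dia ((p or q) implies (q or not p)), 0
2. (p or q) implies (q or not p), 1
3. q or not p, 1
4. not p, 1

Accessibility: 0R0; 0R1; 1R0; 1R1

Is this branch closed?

There is no literal clash: for every atom and world, at most one sign appears.

No, open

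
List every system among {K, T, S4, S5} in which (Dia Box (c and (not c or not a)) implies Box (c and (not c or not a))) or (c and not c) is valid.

S5-tableau for the negation not ((Dia Box (c and (not c or not a)) implies Box (c and (not c or not a))) or (c and not c)):
1. not ((Dia Box (c and (not c or not a)) implies Box (c and (not c or not a))) or (c and not c)), u
2. not (Dia Box (c and (not c or not a)) implies Box (c and (not c or not a))), u
3. not (c and not c), u
4. Dia Box (c and (not c or not a)), u
5. not Box (c and (not c or not a)), u
6. c, u
7. Box (c and (not c or not a)), v
8. c and (not c or not a), u
9. not c or not a, u
10. c and (not c or not a), v
11. c, v
12. not c or not a, v
13. not a, u
14. not a, v
15. not (c and (not c or not a)), w
16. c and (not c or not a), w
17. c, w
18. not c or not a, w
19. not (not c or not a), w
20. a, w
21. not a, w
Accessibility: uRu, uRv, uRw, vRu, vRv, vRw, wRu, wRv, wRw
Branch closes: a and not a both at w.
Every branch closes (one shown): valid in S5.
S4-tableau for the negation not ((Dia Box (c and (not c or not a)) implies Box (c and (not c or not a))) or (c and not c)):
1. not ((Dia Box (c and (not c or not a)) implies Box (c and (not c or not a))) or (c and not c)), u
2. not (Dia Box (c and (not c or not a)) implies Box (c and (not c or not a))), u
3. not (c and not c), u
4. Dia Box (c and (not c or not a)), u
5. not Box (c and (not c or not a)), u
6. c, u
7. Box (c and (not c or not a)), v
8. c and (not c or not a), v
9. c, v
10. not c or not a, v
11. not a, v
12. not (c and (not c or not a)), w
13. not (not c or not a), w
14. c, w
15. a, w
Accessibility: uRu, uRv, uRw, vRv, wRw
Complete open branch: countermodel on an S4-frame, so not valid in S4, nor in K, T (the same frame is also a K-frame and a T-frame).

S5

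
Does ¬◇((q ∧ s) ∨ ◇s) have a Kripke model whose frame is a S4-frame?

Satisfiable

1. ¬◇((q ∧ s) ∨ ◇s), w0
2. ¬((q ∧ s) ∨ ◇s), w0
3. ¬(q ∧ s), w0
4. ¬◇s, w0
5. ¬s, w0
Accessibility: w0Rw0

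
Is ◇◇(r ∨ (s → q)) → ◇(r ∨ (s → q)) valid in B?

Invalid (countermodel exists)

Tableau for the negation ¬(◇◇(r ∨ (s → q)) → ◇(r ∨ (s → q))):
1. ¬(◇◇(r ∨ (s → q)) → ◇(r ∨ (s → q))), w0
2. ◇◇(r ∨ (s → q)), w0
3. ¬◇(r ∨ (s → q)), w0
4. ¬(r ∨ (s → q)), w0
5. ¬r, w0
6. ¬(s → q), w0
7. s, w0
8. ¬q, w0
9. ◇(r ∨ (s → q)), w1
10. ¬(r ∨ (s → q)), w1
11. ¬r, w1
12. ¬(s → q), w1
13. s, w1
14. ¬q, w1
15. r ∨ (s → q), w2
16. s → q, w2
17. q, w2
Accessibility: w0Rw0, w0Rw1, w1Rw0, w1Rw1, w1Rw2, w2Rw1, w2Rw2
The negation has an open branch (countermodel exists).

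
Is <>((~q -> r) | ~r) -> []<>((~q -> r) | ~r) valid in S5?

Yes, valid

Tableau for the negation ~(<>((~q -> r) | ~r) -> []<>((~q -> r) | ~r)):
1. ~(<>((~q -> r) | ~r) -> []<>((~q -> r) | ~r)), 0
2. <>((~q -> r) | ~r), 0
3. ~[]<>((~q -> r) | ~r), 0
4. (~q -> r) | ~r, 1
5. ~q -> r, 1
6. r, 1
7. ~<>((~q -> r) | ~r), 2
8. ~((~q -> r) | ~r), 0
9. ~(~q -> r), 0
10. r, 0
11. ~q, 0
12. ~r, 0
Accessibility: 0R0, 0R1, 0R2, 1R0, 1R1, 1R2, 2R0, 2R1, 2R2
Branch closes: r and ~r both at 0.
Every branch of the negation's tableau closes; the branch above is one of them.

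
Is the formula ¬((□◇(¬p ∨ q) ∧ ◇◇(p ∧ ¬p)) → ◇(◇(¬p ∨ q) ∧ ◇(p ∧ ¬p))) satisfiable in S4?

1. ¬((□◇(¬p ∨ q) ∧ ◇◇(p ∧ ¬p)) → ◇(◇(¬p ∨ q) ∧ ◇(p ∧ ¬p))), w0
2. □◇(¬p ∨ q) ∧ ◇◇(p ∧ ¬p), w0
3. ¬◇(◇(¬p ∨ q) ∧ ◇(p ∧ ¬p)), w0
4. □◇(¬p ∨ q), w0
5. ◇◇(p ∧ ¬p), w0
6. ¬(◇(¬p ∨ q) ∧ ◇(p ∧ ¬p)), w0
7. ◇(¬p ∨ q), w0
8. ¬◇(p ∧ ¬p), w0
9. ¬(p ∧ ¬p), w0
10. p, w0
11. ◇(p ∧ ¬p), w1
12. ¬(◇(¬p ∨ q) ∧ ◇(p ∧ ¬p)), w1
13. ◇(¬p ∨ q), w1
14. ¬(p ∧ ¬p), w1
15. ¬◇(¬p ∨ q), w1
16. ¬(¬p ∨ q), w1
17. p, w1
18. ¬q, w1
19. ¬p ∨ q, w2
20. ¬(◇(¬p ∨ q) ∧ ◇(p ∧ ¬p)), w2
21. ◇(¬p ∨ q), w2
22. ¬(p ∧ ¬p), w2
23. q, w2
24. ¬◇(p ∧ ¬p), w2
25. p, w2
26. p ∧ ¬p, w3
27. p, w3
28. ¬p, w3
Accessibility: w0Rw0, w0Rw1, w0Rw2, w0Rw3, w1Rw1, w1Rw3, w2Rw2, w3Rw3
Branch closes: p and ¬p both at w3.
(One branch shown.) All branches close.

Unsatisfiable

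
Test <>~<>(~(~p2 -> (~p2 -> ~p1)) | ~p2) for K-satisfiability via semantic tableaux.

1. <>~<>(~(~p2 -> (~p2 -> ~p1)) | ~p2), 0
2. ~<>(~(~p2 -> (~p2 -> ~p1)) | ~p2), 1   [<>-rule on 1: fresh world 1, 0R1]
Accessibility: 0R1

Satisfiable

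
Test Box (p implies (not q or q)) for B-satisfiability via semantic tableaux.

1. Box (p implies (not q or q)), u
2. p implies (not q or q), u
3. not q or q, u
4. q, u
Accessibility: uRu

Satisfiable (open branch found)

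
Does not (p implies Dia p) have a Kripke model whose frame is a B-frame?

1. not (p implies Dia p), w0
2. p, w0   [neg-implies-rule on 1]
3. not Dia p, w0   [neg-implies-rule on 1]
4. not p, w0   [neg-Dia-rule on 3 via w0Rw0]
Accessibility: w0Rw0
Branch closes: p and not p both at w0.
(One branch shown.) All branches close.

Unsatisfiable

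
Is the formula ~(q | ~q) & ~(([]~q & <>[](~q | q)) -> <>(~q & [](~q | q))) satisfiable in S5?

1. ~(q | ~q) & ~(([]~q & <>[](~q | q)) -> <>(~q & [](~q | q))), w0
2. ~(q | ~q), w0
3. ~(([]~q & <>[](~q | q)) -> <>(~q & [](~q | q))), w0
4. ~q, w0
5. q, w0
Accessibility: w0Rw0
Branch closes: q and ~q both at w0.
Every branch closes; the branch above is one of them.

No, unsatisfiable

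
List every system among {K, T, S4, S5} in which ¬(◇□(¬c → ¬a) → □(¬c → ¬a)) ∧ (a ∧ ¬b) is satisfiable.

K, T, S4

S4-tableau for the formula:
1. ¬(◇□(¬c → ¬a) → □(¬c → ¬a)) ∧ (a ∧ ¬b), u
2. ¬(◇□(¬c → ¬a) → □(¬c → ¬a)), u   [∧-rule on 1]
3. a ∧ ¬b, u   [∧-rule on 1]
4. ◇□(¬c → ¬a), u   [¬→-rule on 2]
5. ¬□(¬c → ¬a), u   [¬→-rule on 2]
6. a, u   [∧-rule on 3]
7. ¬b, u   [∧-rule on 3]
8. □(¬c → ¬a), v   [◇-rule on 4: fresh world v, uRv]
9. ¬c → ¬a, v   [□-rule on 8 via vRv]
10. ¬a, v   [→-rule on 9 (branches; this branch)]
11. ¬(¬c → ¬a), w   [¬□-rule on 5: fresh world w, uRw]
12. ¬c, w   [¬→-rule on 11]
13. a, w   [¬→-rule on 11]
Accessibility: uRu, uRv, uRw, vRv, wRw
Complete open branch: satisfiable in S4, hence also in K, T (this S4-model is also a K-model and a T-model).
S5-tableau for the formula:
1. ¬(◇□(¬c → ¬a) → □(¬c → ¬a)) ∧ (a ∧ ¬b), u
2. ¬(◇□(¬c → ¬a) → □(¬c → ¬a)), u   [∧-rule on 1]
3. a ∧ ¬b, u   [∧-rule on 1]
4. ◇□(¬c → ¬a), u   [¬→-rule on 2]
5. ¬□(¬c → ¬a), u   [¬→-rule on 2]
6. a, u   [∧-rule on 3]
7. ¬b, u   [∧-rule on 3]
8. □(¬c → ¬a), v   [◇-rule on 4: fresh world v, uRv]
9. ¬c → ¬a, u   [□-rule on 8 via vRu]
10. ¬c → ¬a, v   [□-rule on 8 via vRv]
11. c, u   [→-rule on 9 (branches; this branch)]
12. ¬a, v   [→-rule on 10 (branches; this branch)]
13. ¬(¬c → ¬a), w   [¬□-rule on 5: fresh world w, uRw]
14. ¬c, w   [¬→-rule on 13]
15. a, w   [¬→-rule on 13]
16. ¬c → ¬a, w   [□-rule on 8 via vRw]
17. ¬a, w   [→-rule on 16 (branches; this branch)]
Accessibility: uRu, uRv, uRw, vRu, vRv, vRw, wRu, wRv, wRw
Branch closes: a and ¬a both at w.
Every branch closes (one shown): unsatisfiable in S5.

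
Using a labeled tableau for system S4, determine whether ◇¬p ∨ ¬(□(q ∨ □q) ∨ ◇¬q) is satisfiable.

1. ◇¬p ∨ ¬(□(q ∨ □q) ∨ ◇¬q), w0
2. ◇¬p, w0
3. ¬p, w1
Accessibility: w0Rw0, w0Rw1, w1Rw1

Satisfiable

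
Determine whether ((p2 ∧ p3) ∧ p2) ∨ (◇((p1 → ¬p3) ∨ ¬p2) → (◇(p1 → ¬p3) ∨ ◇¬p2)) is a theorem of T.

Tableau for the negation ¬(((p2 ∧ p3) ∧ p2) ∨ (◇((p1 → ¬p3) ∨ ¬p2) → (◇(p1 → ¬p3) ∨ ◇¬p2))):
1. ¬(((p2 ∧ p3) ∧ p2) ∨ (◇((p1 → ¬p3) ∨ ¬p2) → (◇(p1 → ¬p3) ∨ ◇¬p2))), w0
2. ¬((p2 ∧ p3) ∧ p2), w0   [¬∨-rule on 1]
3. ¬(◇((p1 → ¬p3) ∨ ¬p2) → (◇(p1 → ¬p3) ∨ ◇¬p2)), w0   [¬∨-rule on 1]
4. ◇((p1 → ¬p3) ∨ ¬p2), w0   [¬→-rule on 3]
5. ¬(◇(p1 → ¬p3) ∨ ◇¬p2), w0   [¬→-rule on 3]
6. ¬◇(p1 → ¬p3), w0   [¬∨-rule on 5]
7. ¬◇¬p2, w0   [¬∨-rule on 5]
8. ¬(p1 → ¬p3), w0   [¬◇-rule on 6 via w0Rw0]
9. p1, w0   [¬→-rule on 8]
10. p3, w0   [¬→-rule on 8]
11. p2, w0   [¬◇-rule on 7 via w0Rw0]
12. ¬(p2 ∧ p3), w0   [¬∧-rule on 2 (branches; this branch)]
13. ¬p3, w0   [¬∧-rule on 12 (branches; this branch)]
Accessibility: w0Rw0
Branch closes: p3 and ¬p3 both at w0.
All branches of the negation close; one closing branch shown above.

Valid in T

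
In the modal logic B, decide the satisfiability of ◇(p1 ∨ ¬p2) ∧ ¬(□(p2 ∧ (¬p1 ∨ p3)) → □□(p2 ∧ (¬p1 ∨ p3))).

Satisfiable

1. ◇(p1 ∨ ¬p2) ∧ ¬(□(p2 ∧ (¬p1 ∨ p3)) → □□(p2 ∧ (¬p1 ∨ p3))), w0
2. ◇(p1 ∨ ¬p2), w0
3. ¬(□(p2 ∧ (¬p1 ∨ p3)) → □□(p2 ∧ (¬p1 ∨ p3))), w0
4. □(p2 ∧ (¬p1 ∨ p3)), w0
5. ¬□□(p2 ∧ (¬p1 ∨ p3)), w0
6. p2 ∧ (¬p1 ∨ p3), w0
7. p2, w0
8. ¬p1 ∨ p3, w0
9. p3, w0
10. p1 ∨ ¬p2, w1
11. p2 ∧ (¬p1 ∨ p3), w1
12. p2, w1
13. ¬p1 ∨ p3, w1
14. p1, w1
15. p3, w1
16. ¬□(p2 ∧ (¬p1 ∨ p3)), w2
17. p2 ∧ (¬p1 ∨ p3), w2
18. p2, w2
19. ¬p1 ∨ p3, w2
20. p3, w2
21. ¬(p2 ∧ (¬p1 ∨ p3)), w3
22. ¬(¬p1 ∨ p3), w3
23. p1, w3
24. ¬p3, w3
Accessibility: w0Rw0, w0Rw1, w0Rw2, w1Rw0, w1Rw1, w2Rw0, w2Rw2, w2Rw3, w3Rw2, w3Rw3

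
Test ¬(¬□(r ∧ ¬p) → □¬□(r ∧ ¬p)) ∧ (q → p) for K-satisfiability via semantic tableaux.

1. ¬(¬□(r ∧ ¬p) → □¬□(r ∧ ¬p)) ∧ (q → p), u
2. ¬(¬□(r ∧ ¬p) → □¬□(r ∧ ¬p)), u
3. q → p, u
4. ¬□(r ∧ ¬p), u
5. ¬□¬□(r ∧ ¬p), u
6. p, u
7. ¬(r ∧ ¬p), v
8. p, v
9. □(r ∧ ¬p), w
Accessibility: uRv, uRw

Satisfiable (open branch found)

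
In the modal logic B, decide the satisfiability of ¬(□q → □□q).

1. ¬(□q → □□q), w0
2. □q, w0
3. ¬□□q, w0
4. q, w0
5. ¬□q, w1
6. q, w1
7. ¬q, w2
Accessibility: w0Rw0, w0Rw1, w1Rw0, w1Rw1, w1Rw2, w2Rw1, w2Rw2

Satisfiable (open branch found)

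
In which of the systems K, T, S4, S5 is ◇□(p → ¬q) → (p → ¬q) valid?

S5-tableau for the negation ¬(◇□(p → ¬q) → (p → ¬q)):
1. ¬(◇□(p → ¬q) → (p → ¬q)), u
2. ◇□(p → ¬q), u
3. ¬(p → ¬q), u
4. p, u
5. q, u
6. □(p → ¬q), v
7. p → ¬q, u
8. p → ¬q, v
9. ¬q, u
Accessibility: uRu, uRv, vRu, vRv
Branch closes: q and ¬q both at u.
Every branch closes (one shown): valid in S5.
S4-tableau for the negation ¬(◇□(p → ¬q) → (p → ¬q)):
1. ¬(◇□(p → ¬q) → (p → ¬q)), u
2. ◇□(p → ¬q), u
3. ¬(p → ¬q), u
4. p, u
5. q, u
6. □(p → ¬q), v
7. p → ¬q, v
8. ¬q, v
Accessibility: uRu, uRv, vRv
Complete open branch: countermodel on an S4-frame, so not valid in S4, nor in K, T (the same frame is also a K-frame and a T-frame).

S5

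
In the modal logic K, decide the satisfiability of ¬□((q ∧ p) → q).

Unsatisfiable

1. ¬□((q ∧ p) → q), 0
2. ¬((q ∧ p) → q), 1   [¬□-rule on 1: fresh world 1, 0R1]
3. q ∧ p, 1   [¬→-rule on 2]
4. ¬q, 1   [¬→-rule on 2]
5. q, 1   [∧-rule on 3]
6. p, 1   [∧-rule on 3]
Accessibility: 0R1
Branch closes: q and ¬q both at 1.
All branches of the tableau close; one closing branch shown above.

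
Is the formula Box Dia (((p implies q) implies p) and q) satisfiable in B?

1. Box Dia (((p implies q) implies p) and q), u
2. Dia (((p implies q) implies p) and q), u
3. ((p implies q) implies p) and q, v
4. (p implies q) implies p, v
5. q, v
6. Dia (((p implies q) implies p) and q), v
7. p, v
8. ((p implies q) implies p) and q, w
9. (p implies q) implies p, w
10. q, w
11. p, w
Accessibility: uRu, uRv, vRu, vRv, vRw, wRv, wRw

Yes, satisfiable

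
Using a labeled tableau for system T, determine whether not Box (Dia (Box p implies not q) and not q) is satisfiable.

1. not Box (Dia (Box p implies not q) and not q), u
2. not (Dia (Box p implies not q) and not q), v   [neg-Box-rule on 1: fresh world v, uRv]
3. q, v   [neg-and-rule on 2 (branches; this branch)]
Accessibility: uRu, uRv, vRv

Yes, satisfiable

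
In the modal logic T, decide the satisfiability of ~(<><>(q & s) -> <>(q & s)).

1. ~(<><>(q & s) -> <>(q & s)), w0
2. <><>(q & s), w0
3. ~<>(q & s), w0
4. ~(q & s), w0
5. ~s, w0
6. <>(q & s), w1
7. ~(q & s), w1
8. ~s, w1
9. q & s, w2
10. q, w2
11. s, w2
Accessibility: w0Rw0, w0Rw1, w1Rw1, w1Rw2, w2Rw2

Satisfiable (open branch found)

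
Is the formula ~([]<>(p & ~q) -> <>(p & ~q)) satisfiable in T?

Unsatisfiable

1. ~([]<>(p & ~q) -> <>(p & ~q)), w0
2. []<>(p & ~q), w0
3. ~<>(p & ~q), w0
4. <>(p & ~q), w0
5. ~(p & ~q), w0
6. q, w0
7. p & ~q, w1
8. p, w1
9. ~q, w1
10. <>(p & ~q), w1
11. ~(p & ~q), w1
12. q, w1
Accessibility: w0Rw0, w0Rw1, w1Rw1
Branch closes: q and ~q both at w1.
All branches of the tableau close; one closing branch shown above.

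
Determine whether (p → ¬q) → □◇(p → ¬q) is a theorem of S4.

No, not valid

Tableau for the negation ¬((p → ¬q) → □◇(p → ¬q)):
1. ¬((p → ¬q) → □◇(p → ¬q)), 0
2. p → ¬q, 0
3. ¬□◇(p → ¬q), 0
4. ¬q, 0
5. ¬◇(p → ¬q), 1
6. ¬(p → ¬q), 1
7. p, 1
8. q, 1
Accessibility: 0R0, 0R1, 1R1
The negation has an open branch (countermodel exists).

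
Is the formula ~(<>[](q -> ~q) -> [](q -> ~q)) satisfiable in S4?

Yes, satisfiable

1. ~(<>[](q -> ~q) -> [](q -> ~q)), u
2. <>[](q -> ~q), u
3. ~[](q -> ~q), u
4. [](q -> ~q), v
5. q -> ~q, v
6. ~q, v
7. ~(q -> ~q), w
8. q, w
Accessibility: uRu, uRv, uRw, vRv, wRw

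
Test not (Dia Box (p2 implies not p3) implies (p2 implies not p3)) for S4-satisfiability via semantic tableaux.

Satisfiable

1. not (Dia Box (p2 implies not p3) implies (p2 implies not p3)), u
2. Dia Box (p2 implies not p3), u   [neg-implies-rule on 1]
3. not (p2 implies not p3), u   [neg-implies-rule on 1]
4. p2, u   [neg-implies-rule on 3]
5. p3, u   [neg-implies-rule on 3]
6. Box (p2 implies not p3), v   [Dia-rule on 2: fresh world v, uRv]
7. p2 implies not p3, v   [Box-rule on 6 via vRv]
8. not p3, v   [implies-rule on 7 (branches; this branch)]
Accessibility: uRu, uRv, vRv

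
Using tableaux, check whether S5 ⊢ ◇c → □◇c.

Yes, valid

Tableau for the negation ¬(◇c → □◇c):
1. ¬(◇c → □◇c), u
2. ◇c, u   [¬→-rule on 1]
3. ¬□◇c, u   [¬→-rule on 1]
4. c, v   [◇-rule on 2: fresh world v, uRv]
5. ¬◇c, w   [¬□-rule on 3: fresh world w, uRw]
6. ¬c, u   [¬◇-rule on 5 via wRu]
7. ¬c, v   [¬◇-rule on 5 via wRv]
Accessibility: uRu, uRv, uRw, vRu, vRv, vRw, wRu, wRv, wRw
Branch closes: c and ¬c both at v.
Every branch of the negation's tableau closes; the branch above is one of them.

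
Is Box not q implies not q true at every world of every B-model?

Valid in B

Tableau for the negation not (Box not q implies not q):
1. not (Box not q implies not q), 0
2. Box not q, 0   [neg-implies-rule on 1]
3. q, 0   [neg-implies-rule on 1]
4. not q, 0   [Box-rule on 2 via 0R0]
Accessibility: 0R0
Branch closes: q and not q both at 0.
Every branch of the negation's tableau closes; the branch above is one of them.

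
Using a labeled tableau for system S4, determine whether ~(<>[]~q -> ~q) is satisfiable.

Satisfiable (open branch found)

1. ~(<>[]~q -> ~q), u
2. <>[]~q, u   [~->-rule on 1]
3. q, u   [~->-rule on 1]
4. []~q, v   [<>-rule on 2: fresh world v, uRv]
5. ~q, v   [[]-rule on 4 via vRv]
Accessibility: uRu, uRv, vRv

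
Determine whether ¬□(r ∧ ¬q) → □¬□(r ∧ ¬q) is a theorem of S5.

Valid

Tableau for the negation ¬(¬□(r ∧ ¬q) → □¬□(r ∧ ¬q)):
1. ¬(¬□(r ∧ ¬q) → □¬□(r ∧ ¬q)), u
2. ¬□(r ∧ ¬q), u
3. ¬□¬□(r ∧ ¬q), u
4. ¬(r ∧ ¬q), v
5. q, v
6. □(r ∧ ¬q), w
7. r ∧ ¬q, u
8. r, u
9. ¬q, u
10. r ∧ ¬q, v
11. r, v
12. ¬q, v
Accessibility: uRu, uRv, uRw, vRu, vRv, vRw, wRu, wRv, wRw
Branch closes: q and ¬q both at v.
All branches of the negation close; one closing branch shown above.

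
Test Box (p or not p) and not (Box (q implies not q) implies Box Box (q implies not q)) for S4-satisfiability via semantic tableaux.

1. Box (p or not p) and not (Box (q implies not q) implies Box Box (q implies not q)), w0
2. Box (p or not p), w0   [and-rule on 1]
3. not (Box (q implies not q) implies Box Box (q implies not q)), w0   [and-rule on 1]
4. Box (q implies not q), w0   [neg-implies-rule on 3]
5. not Box Box (q implies not q), w0   [neg-implies-rule on 3]
6. p or not p, w0   [Box-rule on 2 via w0Rw0]
7. q implies not q, w0   [Box-rule on 4 via w0Rw0]
8. not p, w0   [or-rule on 6 (branches; this branch)]
9. not q, w0   [implies-rule on 7 (branches; this branch)]
10. not Box (q implies not q), w1   [neg-Box-rule on 5: fresh world w1, w0Rw1]
11. p or not p, w1   [Box-rule on 2 via w0Rw1]
12. q implies not q, w1   [Box-rule on 4 via w0Rw1]
13. not p, w1   [or-rule on 11 (branches; this branch)]
14. not q, w1   [implies-rule on 12 (branches; this branch)]
15. not (q implies not q), w2   [neg-Box-rule on 10: fresh world w2, w1Rw2]
16. q, w2   [neg-implies-rule on 15]
17. p or not p, w2   [Box-rule on 2 via w0Rw2]
18. q implies not q, w2   [Box-rule on 4 via w0Rw2]
19. not p, w2   [or-rule on 17 (branches; this branch)]
20. not q, w2   [implies-rule on 18 (branches; this branch)]
Accessibility: w0Rw0, w0Rw1, w0Rw2, w1Rw1, w1Rw2, w2Rw2
Branch closes: q and not q both at w2.
(One branch shown.) All branches close.

Unsatisfiable (every branch closes)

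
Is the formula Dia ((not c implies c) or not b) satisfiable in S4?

Yes, satisfiable

1. Dia ((not c implies c) or not b), u
2. (not c implies c) or not b, v
3. not b, v
Accessibility: uRu, uRv, vRv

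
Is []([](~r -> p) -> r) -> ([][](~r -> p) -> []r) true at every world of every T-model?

Valid in T

Tableau for the negation ~([]([](~r -> p) -> r) -> ([][](~r -> p) -> []r)):
1. ~([]([](~r -> p) -> r) -> ([][](~r -> p) -> []r)), 0
2. []([](~r -> p) -> r), 0
3. ~([][](~r -> p) -> []r), 0
4. [][](~r -> p), 0
5. ~[]r, 0
6. [](~r -> p) -> r, 0
7. [](~r -> p), 0
8. ~r -> p, 0
9. ~[](~r -> p), 0
10. p, 0
11. ~r, 1
12. [](~r -> p) -> r, 1
13. [](~r -> p), 1
14. ~r -> p, 1
15. ~[](~r -> p), 1
16. p, 1
17. ~(~r -> p), 2
18. ~r, 2
19. ~p, 2
20. [](~r -> p) -> r, 2
21. [](~r -> p), 2
22. ~r -> p, 2
23. ~[](~r -> p), 2
24. p, 2
Accessibility: 0R0, 0R1, 0R2, 1R1, 2R2
Branch closes: p and ~p both at 2.
Every branch of the negation's tableau closes; the branch above is one of them.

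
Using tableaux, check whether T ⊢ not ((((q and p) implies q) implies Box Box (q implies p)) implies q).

Tableau for the negation (((q and p) implies q) implies Box Box (q implies p)) implies q:
1. (((q and p) implies q) implies Box Box (q implies p)) implies q, w0
2. q, w0
Accessibility: w0Rw0
The negation has an open branch (countermodel exists).

No, not valid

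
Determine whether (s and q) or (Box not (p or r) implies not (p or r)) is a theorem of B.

Valid in B

Tableau for the negation not ((s and q) or (Box not (p or r) implies not (p or r))):
1. not ((s and q) or (Box not (p or r) implies not (p or r))), w0
2. not (s and q), w0
3. not (Box not (p or r) implies not (p or r)), w0
4. Box not (p or r), w0
5. p or r, w0
6. not (p or r), w0
7. not p, w0
8. not r, w0
9. not q, w0
10. r, w0
Accessibility: w0Rw0
Branch closes: r and not r both at w0.
All branches of the negation close; one closing branch shown above.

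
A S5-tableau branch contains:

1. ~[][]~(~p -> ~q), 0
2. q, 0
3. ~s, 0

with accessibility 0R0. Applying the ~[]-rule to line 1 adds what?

a fresh world 1 with 0R1, and ~[]~(~p -> ~q) at 1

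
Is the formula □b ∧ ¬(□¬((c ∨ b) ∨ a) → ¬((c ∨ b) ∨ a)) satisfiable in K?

Yes, satisfiable

1. □b ∧ ¬(□¬((c ∨ b) ∨ a) → ¬((c ∨ b) ∨ a)), w0
2. □b, w0
3. ¬(□¬((c ∨ b) ∨ a) → ¬((c ∨ b) ∨ a)), w0
4. □¬((c ∨ b) ∨ a), w0
5. (c ∨ b) ∨ a, w0
6. a, w0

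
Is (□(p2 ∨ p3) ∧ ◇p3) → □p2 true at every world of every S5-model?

Invalid (countermodel exists)

Tableau for the negation ¬((□(p2 ∨ p3) ∧ ◇p3) → □p2):
1. ¬((□(p2 ∨ p3) ∧ ◇p3) → □p2), u
2. □(p2 ∨ p3) ∧ ◇p3, u
3. ¬□p2, u
4. □(p2 ∨ p3), u
5. ◇p3, u
6. p2 ∨ p3, u
7. p3, u
8. ¬p2, v
9. p2 ∨ p3, v
10. p3, v
11. p3, w
12. p2 ∨ p3, w
Accessibility: uRu, uRv, uRw, vRu, vRv, vRw, wRu, wRv, wRw
The negation has an open branch (countermodel exists).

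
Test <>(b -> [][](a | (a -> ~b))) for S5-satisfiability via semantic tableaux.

1. <>(b -> [][](a | (a -> ~b))), u
2. b -> [][](a | (a -> ~b)), v
3. [][](a | (a -> ~b)), v
4. [](a | (a -> ~b)), u
5. [](a | (a -> ~b)), v
6. a | (a -> ~b), u
7. a | (a -> ~b), v
8. a -> ~b, u
9. a -> ~b, v
10. ~b, u
11. ~b, v
Accessibility: uRu, uRv, vRu, vRv

Yes, satisfiable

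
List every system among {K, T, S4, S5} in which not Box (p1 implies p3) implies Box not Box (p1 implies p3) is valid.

S5

S4-tableau for the negation not (not Box (p1 implies p3) implies Box not Box (p1 implies p3)):
1. not (not Box (p1 implies p3) implies Box not Box (p1 implies p3)), u
2. not Box (p1 implies p3), u   [neg-implies-rule on 1]
3. not Box not Box (p1 implies p3), u   [neg-implies-rule on 1]
4. not (p1 implies p3), v   [neg-Box-rule on 2: fresh world v, uRv]
5. p1, v   [neg-implies-rule on 4]
6. not p3, v   [neg-implies-rule on 4]
7. Box (p1 implies p3), w   [neg-Box-rule on 3: fresh world w, uRw]
8. p1 implies p3, w   [Box-rule on 7 via wRw]
9. p3, w   [implies-rule on 8 (branches; this branch)]
Accessibility: uRu, uRv, uRw, vRv, wRw
Complete open branch: countermodel on an S4-frame, so not valid in S4, nor in K, T (the same frame is also a K-frame and a T-frame).
S5-tableau for the negation not (not Box (p1 implies p3) implies Box not Box (p1 implies p3)):
1. not (not Box (p1 implies p3) implies Box not Box (p1 implies p3)), u
2. not Box (p1 implies p3), u   [neg-implies-rule on 1]
3. not Box not Box (p1 implies p3), u   [neg-implies-rule on 1]
4. not (p1 implies p3), v   [neg-Box-rule on 2: fresh world v, uRv]
5. p1, v   [neg-implies-rule on 4]
6. not p3, v   [neg-implies-rule on 4]
7. Box (p1 implies p3), w   [neg-Box-rule on 3: fresh world w, uRw]
8. p1 implies p3, u   [Box-rule on 7 via wRu]
9. p1 implies p3, v   [Box-rule on 7 via wRv]
10. p1 implies p3, w   [Box-rule on 7 via wRw]
11. p3, u   [implies-rule on 8 (branches; this branch)]
12. p3, v   [implies-rule on 9 (branches; this branch)]
Accessibility: uRu, uRv, uRw, vRu, vRv, vRw, wRu, wRv, wRw
Branch closes: p3 and not p3 both at v.
Every branch closes (one shown): valid in S5.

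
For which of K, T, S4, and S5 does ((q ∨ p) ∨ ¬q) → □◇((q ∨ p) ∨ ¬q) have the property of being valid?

T, S4, S5

K-tableau for the negation ¬(((q ∨ p) ∨ ¬q) → □◇((q ∨ p) ∨ ¬q)):
1. ¬(((q ∨ p) ∨ ¬q) → □◇((q ∨ p) ∨ ¬q)), w0
2. (q ∨ p) ∨ ¬q, w0
3. ¬□◇((q ∨ p) ∨ ¬q), w0
4. ¬q, w0
5. ¬◇((q ∨ p) ∨ ¬q), w1
Accessibility: w0Rw1
Complete open branch: countermodel on a K-frame, so not valid in K.
T-tableau for the negation ¬(((q ∨ p) ∨ ¬q) → □◇((q ∨ p) ∨ ¬q)):
1. ¬(((q ∨ p) ∨ ¬q) → □◇((q ∨ p) ∨ ¬q)), w0
2. (q ∨ p) ∨ ¬q, w0
3. ¬□◇((q ∨ p) ∨ ¬q), w0
4. q ∨ p, w0
5. p, w0
6. ¬◇((q ∨ p) ∨ ¬q), w1
7. ¬((q ∨ p) ∨ ¬q), w1
8. ¬(q ∨ p), w1
9. q, w1
10. ¬q, w1
11. ¬p, w1
Accessibility: w0Rw0, w0Rw1, w1Rw1
Branch closes: q and ¬q both at w1.
Every branch closes (one shown): valid in T, hence also in S4, S5 (every theorem of T is a theorem of S4 and S5).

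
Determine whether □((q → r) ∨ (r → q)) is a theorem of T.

Tableau for the negation ¬□((q → r) ∨ (r → q)):
1. ¬□((q → r) ∨ (r → q)), w0
2. ¬((q → r) ∨ (r → q)), w1   [¬□-rule on 1: fresh world w1, w0Rw1]
3. ¬(q → r), w1   [¬∨-rule on 2]
4. ¬(r → q), w1   [¬∨-rule on 2]
5. q, w1   [¬→-rule on 3]
6. ¬r, w1   [¬→-rule on 3]
7. r, w1   [¬→-rule on 4]
8. ¬q, w1   [¬→-rule on 4]
Accessibility: w0Rw0, w0Rw1, w1Rw1
Branch closes: r and ¬r both at w1.
Every branch of the negation's tableau closes; the branch above is one of them.

Yes, valid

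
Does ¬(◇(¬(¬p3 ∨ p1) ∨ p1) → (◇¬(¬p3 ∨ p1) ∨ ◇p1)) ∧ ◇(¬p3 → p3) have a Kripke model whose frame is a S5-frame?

1. ¬(◇(¬(¬p3 ∨ p1) ∨ p1) → (◇¬(¬p3 ∨ p1) ∨ ◇p1)) ∧ ◇(¬p3 → p3), 0
2. ¬(◇(¬(¬p3 ∨ p1) ∨ p1) → (◇¬(¬p3 ∨ p1) ∨ ◇p1)), 0
3. ◇(¬p3 → p3), 0
4. ◇(¬(¬p3 ∨ p1) ∨ p1), 0
5. ¬(◇¬(¬p3 ∨ p1) ∨ ◇p1), 0
6. ¬◇¬(¬p3 ∨ p1), 0
7. ¬◇p1, 0
8. ¬p3 ∨ p1, 0
9. ¬p1, 0
10. ¬p3, 0
11. ¬p3 → p3, 1
12. ¬p3 ∨ p1, 1
13. ¬p1, 1
14. p3, 1
15. p1, 1
Accessibility: 0R0, 0R1, 1R0, 1R1
Branch closes: p1 and ¬p1 both at 1.
(One branch shown.) All branches close.

Unsatisfiable (every branch closes)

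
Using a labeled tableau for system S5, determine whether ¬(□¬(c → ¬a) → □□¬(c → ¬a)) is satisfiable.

1. ¬(□¬(c → ¬a) → □□¬(c → ¬a)), 0
2. □¬(c → ¬a), 0
3. ¬□□¬(c → ¬a), 0
4. ¬(c → ¬a), 0
5. c, 0
6. a, 0
7. ¬□¬(c → ¬a), 1
8. ¬(c → ¬a), 1
9. c, 1
10. a, 1
11. c → ¬a, 2
12. ¬(c → ¬a), 2
13. c, 2
14. a, 2
15. ¬a, 2
Accessibility: 0R0, 0R1, 0R2, 1R0, 1R1, 1R2, 2R0, 2R1, 2R2
Branch closes: a and ¬a both at 2.
All branches of the tableau close; one closing branch shown above.

Unsatisfiable (every branch closes)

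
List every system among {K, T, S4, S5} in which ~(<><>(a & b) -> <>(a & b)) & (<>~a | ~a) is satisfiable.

S4-tableau for the formula:
1. ~(<><>(a & b) -> <>(a & b)) & (<>~a | ~a), w0
2. ~(<><>(a & b) -> <>(a & b)), w0
3. <>~a | ~a, w0
4. <><>(a & b), w0
5. ~<>(a & b), w0
6. ~(a & b), w0
7. <>~a, w0
8. ~b, w0
9. <>(a & b), w1
10. ~(a & b), w1
11. ~b, w1
12. ~a, w2
13. ~(a & b), w2
14. ~b, w2
15. a & b, w3
16. a, w3
17. b, w3
18. ~(a & b), w3
19. ~b, w3
Accessibility: w0Rw0, w0Rw1, w0Rw2, w0Rw3, w1Rw1, w1Rw3, w2Rw2, w3Rw3
Branch closes: b and ~b both at w3.
Every branch closes (one shown): unsatisfiable in S4, hence also in S5 (every S5-frame is an S4-frame).
T-tableau for the formula:
1. ~(<><>(a & b) -> <>(a & b)) & (<>~a | ~a), w0
2. ~(<><>(a & b) -> <>(a & b)), w0
3. <>~a | ~a, w0
4. <><>(a & b), w0
5. ~<>(a & b), w0
6. ~(a & b), w0
7. ~a, w0
8. ~b, w0
9. <>(a & b), w1
10. ~(a & b), w1
11. ~b, w1
12. a & b, w2
13. a, w2
14. b, w2
Accessibility: w0Rw0, w0Rw1, w1Rw1, w1Rw2, w2Rw2
Complete open branch: satisfiable in T, hence also in K (this T-model is also a K-model).

K, T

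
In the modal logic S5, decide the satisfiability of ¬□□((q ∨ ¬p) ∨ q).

Satisfiable (open branch found)

1. ¬□□((q ∨ ¬p) ∨ q), w0
2. ¬□((q ∨ ¬p) ∨ q), w1
3. ¬((q ∨ ¬p) ∨ q), w2
4. ¬(q ∨ ¬p), w2
5. ¬q, w2
6. p, w2
Accessibility: w0Rw0, w0Rw1, w0Rw2, w1Rw0, w1Rw1, w1Rw2, w2Rw0, w2Rw1, w2Rw2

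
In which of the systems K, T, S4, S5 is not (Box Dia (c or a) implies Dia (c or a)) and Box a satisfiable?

K

K-tableau for the formula:
1. not (Box Dia (c or a) implies Dia (c or a)) and Box a, 0
2. not (Box Dia (c or a) implies Dia (c or a)), 0   [and-rule on 1]
3. Box a, 0   [and-rule on 1]
4. Box Dia (c or a), 0   [neg-implies-rule on 2]
5. not Dia (c or a), 0   [neg-implies-rule on 2]
Complete open branch: satisfiable in K.
T-tableau for the formula:
1. not (Box Dia (c or a) implies Dia (c or a)) and Box a, 0
2. not (Box Dia (c or a) implies Dia (c or a)), 0   [and-rule on 1]
3. Box a, 0   [and-rule on 1]
4. Box Dia (c or a), 0   [neg-implies-rule on 2]
5. not Dia (c or a), 0   [neg-implies-rule on 2]
6. a, 0   [Box-rule on 3 via 0R0]
7. Dia (c or a), 0   [Box-rule on 4 via 0R0]
8. not (c or a), 0   [neg-Dia-rule on 5 via 0R0]
9. not c, 0   [neg-or-rule on 8]
10. not a, 0   [neg-or-rule on 8]
Accessibility: 0R0
Branch closes: a and not a both at 0.
Every branch closes (one shown): unsatisfiable in T, hence also in S4, S5 (every S4/S5-frame is a T-frame).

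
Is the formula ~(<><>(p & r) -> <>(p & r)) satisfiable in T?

1. ~(<><>(p & r) -> <>(p & r)), w0
2. <><>(p & r), w0
3. ~<>(p & r), w0
4. ~(p & r), w0
5. ~r, w0
6. <>(p & r), w1
7. ~(p & r), w1
8. ~r, w1
9. p & r, w2
10. p, w2
11. r, w2
Accessibility: w0Rw0, w0Rw1, w1Rw1, w1Rw2, w2Rw2

Yes, satisfiable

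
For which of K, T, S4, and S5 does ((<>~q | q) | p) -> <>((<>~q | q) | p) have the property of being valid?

T, S4, S5

T-tableau for the negation ~(((<>~q | q) | p) -> <>((<>~q | q) | p)):
1. ~(((<>~q | q) | p) -> <>((<>~q | q) | p)), u
2. (<>~q | q) | p, u
3. ~<>((<>~q | q) | p), u
4. ~((<>~q | q) | p), u
5. ~(<>~q | q), u
6. ~p, u
7. ~<>~q, u
8. ~q, u
9. q, u
Accessibility: uRu
Branch closes: q and ~q both at u.
Every branch closes (one shown): valid in T, hence also in S4, S5 (every theorem of T is a theorem of S4 and S5).
K-tableau for the negation ~(((<>~q | q) | p) -> <>((<>~q | q) | p)):
1. ~(((<>~q | q) | p) -> <>((<>~q | q) | p)), u
2. (<>~q | q) | p, u
3. ~<>((<>~q | q) | p), u
4. p, u
Complete open branch: countermodel on a K-frame, so not valid in K.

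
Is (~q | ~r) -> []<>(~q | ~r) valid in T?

No, not valid

Tableau for the negation ~((~q | ~r) -> []<>(~q | ~r)):
1. ~((~q | ~r) -> []<>(~q | ~r)), w0
2. ~q | ~r, w0
3. ~[]<>(~q | ~r), w0
4. ~r, w0
5. ~<>(~q | ~r), w1
6. ~(~q | ~r), w1
7. q, w1
8. r, w1
Accessibility: w0Rw0, w0Rw1, w1Rw1
The negation has an open branch (countermodel exists).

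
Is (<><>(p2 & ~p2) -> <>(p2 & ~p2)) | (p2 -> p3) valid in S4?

Valid

Tableau for the negation ~((<><>(p2 & ~p2) -> <>(p2 & ~p2)) | (p2 -> p3)):
1. ~((<><>(p2 & ~p2) -> <>(p2 & ~p2)) | (p2 -> p3)), w0
2. ~(<><>(p2 & ~p2) -> <>(p2 & ~p2)), w0
3. ~(p2 -> p3), w0
4. <><>(p2 & ~p2), w0
5. ~<>(p2 & ~p2), w0
6. p2, w0
7. ~p3, w0
8. ~(p2 & ~p2), w0
9. <>(p2 & ~p2), w1
10. ~(p2 & ~p2), w1
11. p2, w1
12. p2 & ~p2, w2
13. p2, w2
14. ~p2, w2
Accessibility: w0Rw0, w0Rw1, w0Rw2, w1Rw1, w1Rw2, w2Rw2
Branch closes: p2 and ~p2 both at w2.
Every branch of the negation's tableau closes; the branch above is one of them.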